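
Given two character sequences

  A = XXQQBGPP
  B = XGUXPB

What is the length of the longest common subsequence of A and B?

Match X (A #1, B #1); then X (A #2, B #4); then B (A #5, B #6) — 3 characters in the same relative order in both. Since dp[8][6] = 3, nothing longer is possible.

3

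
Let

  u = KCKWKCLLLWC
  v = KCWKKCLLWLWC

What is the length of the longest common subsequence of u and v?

10

Pick K at u[1]=v[1]; then C at u[2]=v[2]; then K at u[3]=v[4]; then K at u[5]=v[5]; then C at u[6]=v[6]; then L at u[7]=v[7]; then L at u[8]=v[8]; then L at u[9]=v[10]; then W at u[10]=v[11]; then C at u[11]=v[12]; all 10 characters appear in both, in order. Since dp[11][12] = 10, nothing longer is possible.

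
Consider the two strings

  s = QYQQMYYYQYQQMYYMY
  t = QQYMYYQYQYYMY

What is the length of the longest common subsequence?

12

Taking Q at s[1]=t[2] → Y at s[2]=t[3] → M at s[5]=t[4] → Y at s[7]=t[5] → Y at s[8]=t[6] → Q at s[9]=t[7] → Y at s[10]=t[8] → Q at s[12]=t[9] → Y at s[14]=t[10] → Y at s[15]=t[11] → M at s[16]=t[12] → Y at s[17]=t[13] gives a common subsequence of length 12. Since dp[17][13] = 12, nothing longer is possible.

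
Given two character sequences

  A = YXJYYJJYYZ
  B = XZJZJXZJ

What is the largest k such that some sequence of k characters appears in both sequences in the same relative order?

Match X at A[2]=B[1], then J at A[3]=B[3], then J at A[6]=B[5], then J at A[7]=B[8] — 4 characters in the same relative order in both, and the DP table's final entry dp[10][8] is also 4, so no common subsequence is longer.

4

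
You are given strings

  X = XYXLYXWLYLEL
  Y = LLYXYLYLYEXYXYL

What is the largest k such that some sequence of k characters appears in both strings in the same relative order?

8

One common subsequence of length 8: X at X[1]=Y[4]; then Y at X[2]=Y[5]; then L at X[4]=Y[6]; then Y at X[5]=Y[7]; then L at X[8]=Y[8]; then Y at X[9]=Y[9]; then E at X[11]=Y[10]; then L at X[12]=Y[15]. Since dp[12][15] = 8, nothing longer is possible.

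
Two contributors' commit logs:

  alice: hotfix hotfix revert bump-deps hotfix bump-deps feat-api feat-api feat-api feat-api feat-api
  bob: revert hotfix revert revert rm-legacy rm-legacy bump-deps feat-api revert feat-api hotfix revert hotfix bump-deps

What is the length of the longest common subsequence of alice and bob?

One common subsequence of length 5: hotfix at alice[1]=bob[2]; then hotfix at alice[2]=bob[11]; then revert at alice[3]=bob[12]; then hotfix at alice[5]=bob[13]; then bump-deps at alice[6]=bob[14]. dp[11][14] = 5 confirms this is the maximum.

5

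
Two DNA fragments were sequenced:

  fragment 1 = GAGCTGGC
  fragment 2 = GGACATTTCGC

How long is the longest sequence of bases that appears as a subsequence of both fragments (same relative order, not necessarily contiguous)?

6

Let dp[i][j] be the LCS length of the first i bases of fragment 1 and the first j bases of fragment 2. dp[i][j] = dp[i-1][j-1]+1 when the i-th and j-th bases match, else max(dp[i-1][j], dp[i][j-1]).
    ·  G  G  A  C  A  T  T  T  C  G  C
 ·  0  0  0  0  0  0  0  0  0  0  0  0
 G  0  1  1  1  1  1  1  1  1  1  1  1
 A  0  1  1  2  2  2  2  2  2  2  2  2
 G  0  1  2  2  2  2  2  2  2  2  3  3
 C  0  1  2  2  3  3  3  3  3  3  3  4
 T  0  1  2  2  3  3  4  4  4  4  4  4
 G  0  1  2  2  3  3  4  4  4  4  5  5
 G  0  1  2  2  3  3  4  4  4  4  5  5
 C  0  1  2  2  3  3  4  4  4  5  5  6
dp[8][11] = 6. One LCS (by backtracking along matches): GACTGC.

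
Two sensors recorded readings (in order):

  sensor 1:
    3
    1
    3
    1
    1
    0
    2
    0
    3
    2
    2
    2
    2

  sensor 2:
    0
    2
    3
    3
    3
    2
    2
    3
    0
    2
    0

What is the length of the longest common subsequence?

Let dp[i][j] be the LCS length of the first i values of sensor 1 and the first j values of sensor 2. dp[i][j] = dp[i-1][j-1]+1 when the i-th and j-th values match, else max(dp[i-1][j], dp[i][j-1]).
    ·  0  2  3  3  3  2  2  3  0  2  0
 ·  0  0  0  0  0  0  0  0  0  0  0  0
 3  0  0  0  1  1  1  1  1  1  1  1  1
 1  0  0  0  1  1  1  1  1  1  1  1  1
 3  0  0  0  1  2  2  2  2  2  2  2  2
 1  0  0  0  1  2  2  2  2  2  2  2  2
 1  0  0  0  1  2  2  2  2  2  2  2  2
 0  0  1  1  1  2  2  2  2  2  3  3  3
 2  0  1  2  2  2  2  3  3  3  3  4  4
 0  0  1  2  2  2  2  3  3  3  4  4  5
 3  0  1  2  3  3  3  3  3  4  4  4  5
 2  0  1  2  3  3  3  4  4  4  4  5  5
 2  0  1  2  3  3  3  4  5  5  5  5  5
 2  0  1  2  3  3  3  4  5  5  5  6  6
 2  0  1  2  3  3  3  4  5  5  5  6  6
dp[13][11] = 6. One LCS (by backtracking along matches): 3, 3, 3, 2, 2, 2.

6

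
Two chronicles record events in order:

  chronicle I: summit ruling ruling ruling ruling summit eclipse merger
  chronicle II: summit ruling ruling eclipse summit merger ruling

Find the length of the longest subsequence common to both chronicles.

5

Pick summit at chronicle I[1]=chronicle II[1], then ruling at chronicle I[2]=chronicle II[2], then ruling at chronicle I[3]=chronicle II[3], then summit at chronicle I[6]=chronicle II[5], then merger at chronicle I[8]=chronicle II[6]; all 5 events appear in both, in order. dp[8][7] = 5 confirms this is the maximum.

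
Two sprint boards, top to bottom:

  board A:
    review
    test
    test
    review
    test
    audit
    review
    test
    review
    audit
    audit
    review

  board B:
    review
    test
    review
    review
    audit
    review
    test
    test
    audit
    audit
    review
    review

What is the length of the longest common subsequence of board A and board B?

Pick review [1,1] → test [2,2] → review [4,4] → audit [6,5] → review [7,6] → test [8,8] → audit [10,9] → audit [11,10] → review [12,12]; all 9 tasks appear in both, in order. Since dp[12][12] = 9, nothing longer is possible.

9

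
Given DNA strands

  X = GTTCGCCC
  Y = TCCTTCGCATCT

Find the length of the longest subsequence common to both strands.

6

Let dp[i][j] be the LCS length of the first i bases of X and the first j bases of Y. dp[i][j] = dp[i-1][j-1]+1 when the i-th and j-th bases match, else max(dp[i-1][j], dp[i][j-1]).
    ·  T  C  C  T  T  C  G  C  A  T  C  T
 ·  0  0  0  0  0  0  0  0  0  0  0  0  0
 G  0  0  0  0  0  0  0  1  1  1  1  1  1
 T  0  1  1  1  1  1  1  1  1  1  2  2  2
 T  0  1  1  1  2  2  2  2  2  2  2  2  3
 C  0  1  2  2  2  2  3  3  3  3  3  3  3
 G  0  1  2  2  2  2  3  4  4  4  4  4  4
 C  0  1  2  3  3  3  3  4  5  5  5  5  5
 C  0  1  2  3  3  3  4  4  5  5  5  6  6
 C  0  1  2  3  3  3  4  4  5  5  5  6  6
dp[8][12] = 6. One LCS (by backtracking along matches): TTCGCC.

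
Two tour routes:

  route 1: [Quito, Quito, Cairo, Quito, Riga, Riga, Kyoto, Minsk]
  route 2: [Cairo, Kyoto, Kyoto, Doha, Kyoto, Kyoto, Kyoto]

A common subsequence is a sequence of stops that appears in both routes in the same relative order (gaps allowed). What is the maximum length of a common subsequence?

2

Pick Cairo at route 1[3]=route 2[1], then Kyoto at route 1[7]=route 2[7]; all 2 stops appear in both, in order. The LCS DP gives dp[8][7] = 2, so this is optimal.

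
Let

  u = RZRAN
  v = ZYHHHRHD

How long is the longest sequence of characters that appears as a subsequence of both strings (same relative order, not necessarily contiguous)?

2

Taking Z [2,1] → R [3,6] gives a common subsequence of length 2, and the DP table's final entry dp[5][8] is also 2, so no common subsequence is longer.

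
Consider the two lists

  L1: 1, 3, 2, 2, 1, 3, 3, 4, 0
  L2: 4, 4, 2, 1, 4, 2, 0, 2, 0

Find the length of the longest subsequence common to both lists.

Let dp[i][j] be the LCS length of the first i values of L1 and the first j values of L2. dp[i][j] = dp[i-1][j-1]+1 when the i-th and j-th values match, else max(dp[i-1][j], dp[i][j-1]).
    ·  4  4  2  1  4  2  0  2  0
 ·  0  0  0  0  0  0  0  0  0  0
 1  0  0  0  0  1  1  1  1  1  1
 3  0  0  0  0  1  1  1  1  1  1
 2  0  0  0  1  1  1  2  2  2  2
 2  0  0  0  1  1  1  2  2  3  3
 1  0  0  0  1  2  2  2  2  3  3
 3  0  0  0  1  2  2  2  2  3  3
 3  0  0  0  1  2  2  2  2  3  3
 4  0  1  1  1  2  3  3  3  3  3
 0  0  1  1  1  2  3  3  4  4  4
dp[9][9] = 4. One LCS (by backtracking along matches): 1, 2, 2, 0.

4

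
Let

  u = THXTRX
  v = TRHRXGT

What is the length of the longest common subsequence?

Pick T (u #1, v #1); then H (u #2, v #3); then X (u #3, v #5); then T (u #4, v #7); all 4 characters appear in both, in order. dp[6][7] = 4 confirms this is the maximum.

4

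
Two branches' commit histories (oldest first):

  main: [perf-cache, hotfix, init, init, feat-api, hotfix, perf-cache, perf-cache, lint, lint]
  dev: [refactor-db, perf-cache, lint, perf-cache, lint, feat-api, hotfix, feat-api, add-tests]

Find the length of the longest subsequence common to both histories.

Taking perf-cache [1,4] → hotfix [2,7] → feat-api [5,8] gives a common subsequence of length 3. Since dp[10][9] = 3, nothing longer is possible.

3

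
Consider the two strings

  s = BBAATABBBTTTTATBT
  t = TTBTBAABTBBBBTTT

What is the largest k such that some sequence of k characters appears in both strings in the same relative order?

Pick B [1,3] → B [2,5] → A [3,6] → A [4,7] → T [5,9] → B [7,11] → B [8,12] → B [9,13] → T [13,14] → T [15,15] → T [17,16]; all 11 characters appear in both, in order. The LCS DP gives dp[17][16] = 11, so this is optimal.

11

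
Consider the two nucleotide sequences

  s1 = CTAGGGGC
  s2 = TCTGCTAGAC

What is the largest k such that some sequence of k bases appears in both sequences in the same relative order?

5

Taking C at s1[1]=s2[5]; then T at s1[2]=s2[6]; then A at s1[3]=s2[7]; then G at s1[4]=s2[8]; then C at s1[8]=s2[10] gives a common subsequence of length 5, and the DP table's final entry dp[8][10] is also 5, so no common subsequence is longer.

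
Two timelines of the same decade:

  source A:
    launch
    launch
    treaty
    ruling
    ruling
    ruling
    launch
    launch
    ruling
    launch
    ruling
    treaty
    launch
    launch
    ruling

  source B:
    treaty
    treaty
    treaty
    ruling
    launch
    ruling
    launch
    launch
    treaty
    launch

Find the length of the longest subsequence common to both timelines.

7

Taking treaty at source A[3]=source B[3], ruling at source A[4]=source B[4], ruling at source A[6]=source B[6], launch at source A[8]=source B[7], launch at source A[10]=source B[8], treaty at source A[12]=source B[9], launch at source A[14]=source B[10] gives a common subsequence of length 7, and the DP table's final entry dp[15][10] is also 7, so no common subsequence is longer.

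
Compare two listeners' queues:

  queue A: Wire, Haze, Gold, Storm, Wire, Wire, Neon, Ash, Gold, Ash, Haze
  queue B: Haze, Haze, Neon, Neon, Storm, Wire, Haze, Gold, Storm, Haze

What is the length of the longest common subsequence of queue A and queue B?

Taking Wire (queue A #1, queue B #6) → Haze (queue A #2, queue B #7) → Gold (queue A #3, queue B #8) → Storm (queue A #4, queue B #9) → Haze (queue A #11, queue B #10) gives a common subsequence of length 5, and the DP table's final entry dp[11][10] is also 5, so no common subsequence is longer.

5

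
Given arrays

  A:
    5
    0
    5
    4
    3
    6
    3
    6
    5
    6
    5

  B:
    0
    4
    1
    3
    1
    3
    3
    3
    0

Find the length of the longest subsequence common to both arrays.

Match 0 at A[2]=B[1]; then 4 at A[4]=B[2]; then 3 at A[5]=B[7]; then 3 at A[7]=B[8] — 4 values in the same relative order in both. The LCS DP gives dp[11][9] = 4, so this is optimal.

4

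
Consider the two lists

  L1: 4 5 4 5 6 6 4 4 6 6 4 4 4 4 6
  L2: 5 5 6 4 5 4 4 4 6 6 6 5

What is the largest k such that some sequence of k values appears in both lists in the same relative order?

8

Taking 4 at L1[1]=L2[4]; then 5 at L1[2]=L2[5]; then 4 at L1[3]=L2[6]; then 4 at L1[7]=L2[7]; then 4 at L1[8]=L2[8]; then 6 at L1[9]=L2[9]; then 6 at L1[10]=L2[10]; then 6 at L1[15]=L2[11] gives a common subsequence of length 8. The LCS DP gives dp[15][12] = 8, so this is optimal.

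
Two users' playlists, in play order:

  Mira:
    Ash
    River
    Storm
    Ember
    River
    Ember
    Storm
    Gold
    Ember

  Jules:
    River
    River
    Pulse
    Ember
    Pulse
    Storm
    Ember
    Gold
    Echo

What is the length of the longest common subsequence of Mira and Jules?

Match River (Mira #2, Jules #1), then River (Mira #5, Jules #2), then Ember (Mira #6, Jules #4), then Storm (Mira #7, Jules #6), then Gold (Mira #8, Jules #8) — 5 songs in the same relative order in both. The LCS DP gives dp[9][9] = 5, so this is optimal.

5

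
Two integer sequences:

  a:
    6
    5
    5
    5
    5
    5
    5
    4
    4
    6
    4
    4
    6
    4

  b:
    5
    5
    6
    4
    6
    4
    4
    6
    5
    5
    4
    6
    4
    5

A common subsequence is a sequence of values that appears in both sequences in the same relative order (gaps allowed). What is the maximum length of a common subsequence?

8

Pick 5 at a[2]=b[1]; then 5 at a[3]=b[2]; then 4 at a[8]=b[6]; then 4 at a[9]=b[7]; then 6 at a[10]=b[8]; then 4 at a[12]=b[11]; then 6 at a[13]=b[12]; then 4 at a[14]=b[13]; all 8 values appear in both, in order, and the DP table's final entry dp[14][14] is also 8, so no common subsequence is longer.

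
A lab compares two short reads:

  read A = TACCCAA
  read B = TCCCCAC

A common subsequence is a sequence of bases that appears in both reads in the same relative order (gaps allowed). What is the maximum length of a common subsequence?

Let dp[i][j] be the LCS length of the first i bases of read A and the first j bases of read B. dp[i][j] = dp[i-1][j-1]+1 when the i-th and j-th bases match, else max(dp[i-1][j], dp[i][j-1]).
    ·  T  C  C  C  C  A  C
 ·  0  0  0  0  0  0  0  0
 T  0  1  1  1  1  1  1  1
 A  0  1  1  1  1  1  2  2
 C  0  1  2  2  2  2  2  3
 C  0  1  2  3  3  3  3  3
 C  0  1  2  3  4  4  4  4
 A  0  1  2  3  4  4  5  5
 A  0  1  2  3  4  4  5  5
dp[7][7] = 5. One LCS (by backtracking along matches): TCCCA.

5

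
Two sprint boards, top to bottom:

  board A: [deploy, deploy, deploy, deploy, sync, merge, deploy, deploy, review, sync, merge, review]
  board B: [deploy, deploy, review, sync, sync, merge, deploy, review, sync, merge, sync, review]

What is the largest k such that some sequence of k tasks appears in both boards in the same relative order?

9

Match deploy [1,1] → deploy [2,2] → sync [5,5] → merge [6,6] → deploy [8,7] → review [9,8] → sync [10,9] → merge [11,10] → review [12,12] — 9 tasks in the same relative order in both, and the DP table's final entry dp[12][12] is also 9, so no common subsequence is longer.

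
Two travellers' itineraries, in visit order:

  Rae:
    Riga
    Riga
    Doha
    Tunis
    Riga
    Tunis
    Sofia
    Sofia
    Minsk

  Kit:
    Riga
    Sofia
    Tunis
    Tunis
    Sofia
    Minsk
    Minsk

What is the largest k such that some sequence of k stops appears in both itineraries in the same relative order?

5

Match Riga [1,1], Tunis [4,3], Tunis [6,4], Sofia [7,5], Minsk [9,7] — 5 stops in the same relative order in both. Since dp[9][7] = 5, nothing longer is possible.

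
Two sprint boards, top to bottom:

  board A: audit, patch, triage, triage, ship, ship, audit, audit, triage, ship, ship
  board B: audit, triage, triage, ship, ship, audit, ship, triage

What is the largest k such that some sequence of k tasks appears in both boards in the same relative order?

7

One common subsequence of length 7: audit (board A #1, board B #1), triage (board A #3, board B #2), triage (board A #4, board B #3), ship (board A #5, board B #4), ship (board A #6, board B #5), audit (board A #7, board B #6), triage (board A #9, board B #8). dp[11][8] = 7 confirms this is the maximum.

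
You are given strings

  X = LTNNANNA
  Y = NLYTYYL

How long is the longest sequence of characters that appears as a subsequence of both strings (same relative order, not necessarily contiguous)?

2

One common subsequence of length 2: L at X[1]=Y[2] → T at X[2]=Y[4], and the DP table's final entry dp[8][7] is also 2, so no common subsequence is longer.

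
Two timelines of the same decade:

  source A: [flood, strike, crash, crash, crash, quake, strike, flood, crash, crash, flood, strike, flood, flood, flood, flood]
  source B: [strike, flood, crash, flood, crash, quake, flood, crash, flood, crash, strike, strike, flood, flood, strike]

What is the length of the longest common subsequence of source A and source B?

One common subsequence of length 10: flood (source A #1, source B #2), then crash (source A #3, source B #3), then crash (source A #5, source B #5), then quake (source A #6, source B #6), then flood (source A #8, source B #7), then crash (source A #9, source B #8), then crash (source A #10, source B #10), then strike (source A #12, source B #12), then flood (source A #13, source B #13), then flood (source A #14, source B #14). dp[16][15] = 10 confirms this is the maximum.

10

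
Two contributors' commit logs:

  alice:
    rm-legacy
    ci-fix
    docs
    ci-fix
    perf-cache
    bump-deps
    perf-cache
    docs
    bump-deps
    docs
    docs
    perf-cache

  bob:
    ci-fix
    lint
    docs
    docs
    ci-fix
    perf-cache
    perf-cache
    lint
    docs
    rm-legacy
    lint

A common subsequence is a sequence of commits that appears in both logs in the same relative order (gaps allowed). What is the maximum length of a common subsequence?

6

Pick ci-fix [2,1], docs [3,4], ci-fix [4,5], perf-cache [5,6], perf-cache [7,7], docs [8,9]; all 6 commits appear in both, in order. dp[12][11] = 6 confirms this is the maximum.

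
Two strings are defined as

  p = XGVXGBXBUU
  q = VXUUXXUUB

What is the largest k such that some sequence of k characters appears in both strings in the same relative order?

Pick X at p[1]=q[2], then X at p[4]=q[5], then X at p[7]=q[6], then U at p[9]=q[7], then U at p[10]=q[8]; all 5 characters appear in both, in order. The LCS DP gives dp[10][9] = 5, so this is optimal.

5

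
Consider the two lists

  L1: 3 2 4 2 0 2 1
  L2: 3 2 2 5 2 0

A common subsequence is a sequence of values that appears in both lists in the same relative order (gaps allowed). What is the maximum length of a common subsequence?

Match 3 at L1[1]=L2[1], 2 at L1[2]=L2[3], 2 at L1[4]=L2[5], 0 at L1[5]=L2[6] — 4 values in the same relative order in both. dp[7][6] = 4 confirms this is the maximum.

4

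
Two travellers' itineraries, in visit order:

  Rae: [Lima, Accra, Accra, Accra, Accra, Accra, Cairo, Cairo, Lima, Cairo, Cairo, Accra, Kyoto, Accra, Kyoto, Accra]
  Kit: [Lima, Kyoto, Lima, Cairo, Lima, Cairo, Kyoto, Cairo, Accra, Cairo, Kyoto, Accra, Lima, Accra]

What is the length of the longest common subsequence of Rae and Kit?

Taking Lima (Rae #1, Kit #3); then Cairo (Rae #8, Kit #4); then Lima (Rae #9, Kit #5); then Cairo (Rae #10, Kit #6); then Cairo (Rae #11, Kit #8); then Accra (Rae #12, Kit #9); then Kyoto (Rae #13, Kit #11); then Accra (Rae #14, Kit #12); then Accra (Rae #16, Kit #14) gives a common subsequence of length 9. Since dp[16][14] = 9, nothing longer is possible.

9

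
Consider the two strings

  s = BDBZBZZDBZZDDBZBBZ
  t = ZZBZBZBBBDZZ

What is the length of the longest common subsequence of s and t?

Pick Z [4,2], then B [5,3], then Z [7,4], then B [9,5], then Z [11,6], then B [14,7], then B [16,8], then B [17,9], then Z [18,12]; all 9 characters appear in both, in order. The LCS DP gives dp[18][12] = 9, so this is optimal.

9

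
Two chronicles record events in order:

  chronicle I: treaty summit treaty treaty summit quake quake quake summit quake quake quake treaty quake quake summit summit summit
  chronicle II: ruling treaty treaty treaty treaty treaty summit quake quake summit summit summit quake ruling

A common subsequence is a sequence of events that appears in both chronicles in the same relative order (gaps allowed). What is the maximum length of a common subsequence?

9

Taking treaty (chronicle I #1, chronicle II #4), then treaty (chronicle I #3, chronicle II #5), then treaty (chronicle I #4, chronicle II #6), then summit (chronicle I #5, chronicle II #7), then quake (chronicle I #7, chronicle II #8), then quake (chronicle I #8, chronicle II #9), then summit (chronicle I #9, chronicle II #10), then summit (chronicle I #16, chronicle II #11), then summit (chronicle I #17, chronicle II #12) gives a common subsequence of length 9, and the DP table's final entry dp[18][14] is also 9, so no common subsequence is longer.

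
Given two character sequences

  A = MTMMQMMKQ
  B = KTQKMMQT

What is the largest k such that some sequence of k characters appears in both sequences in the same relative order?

Match T (A #2, B #2); then Q (A #5, B #3); then M (A #6, B #5); then M (A #7, B #6); then Q (A #9, B #7) — 5 characters in the same relative order in both. dp[9][8] = 5 confirms this is the maximum.

5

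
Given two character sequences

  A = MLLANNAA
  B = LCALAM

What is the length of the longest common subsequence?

3

Pick L (A #2, B #1), L (A #3, B #4), A (A #4, B #5); all 3 characters appear in both, in order. The LCS DP gives dp[8][6] = 3, so this is optimal.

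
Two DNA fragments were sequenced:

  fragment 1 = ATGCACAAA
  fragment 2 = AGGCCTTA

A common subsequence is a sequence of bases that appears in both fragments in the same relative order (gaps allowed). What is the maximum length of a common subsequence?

5

Match A at fragment 1[1]=fragment 2[1], G at fragment 1[3]=fragment 2[3], C at fragment 1[4]=fragment 2[4], C at fragment 1[6]=fragment 2[5], A at fragment 1[9]=fragment 2[8] — 5 bases in the same relative order in both. dp[9][8] = 5 confirms this is the maximum.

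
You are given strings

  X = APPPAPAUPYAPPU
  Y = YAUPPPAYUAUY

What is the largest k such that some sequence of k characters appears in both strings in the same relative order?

One common subsequence of length 8: A at X[1]=Y[2], then P at X[2]=Y[4], then P at X[3]=Y[5], then P at X[4]=Y[6], then A at X[5]=Y[7], then A at X[7]=Y[10], then U at X[8]=Y[11], then Y at X[10]=Y[12]. dp[14][12] = 8 confirms this is the maximum.

8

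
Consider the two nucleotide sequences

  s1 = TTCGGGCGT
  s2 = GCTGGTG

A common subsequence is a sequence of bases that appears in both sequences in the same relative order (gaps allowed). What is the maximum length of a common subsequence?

Match T (s1 #2, s2 #3), G (s1 #4, s2 #4), G (s1 #5, s2 #5), G (s1 #8, s2 #7) — 4 bases in the same relative order in both. Since dp[9][7] = 4, nothing longer is possible.

4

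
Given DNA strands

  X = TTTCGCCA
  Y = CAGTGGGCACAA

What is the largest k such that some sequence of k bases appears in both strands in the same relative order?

5

Pick T (X #1, Y #4); then G (X #5, Y #7); then C (X #6, Y #8); then C (X #7, Y #10); then A (X #8, Y #12); all 5 bases appear in both, in order. The LCS DP gives dp[8][12] = 5, so this is optimal.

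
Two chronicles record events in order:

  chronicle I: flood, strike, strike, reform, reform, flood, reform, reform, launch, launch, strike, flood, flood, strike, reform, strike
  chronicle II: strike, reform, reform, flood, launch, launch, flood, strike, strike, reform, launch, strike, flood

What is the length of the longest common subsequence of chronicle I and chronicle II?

Match strike (chronicle I #3, chronicle II #1), then reform (chronicle I #4, chronicle II #2), then reform (chronicle I #5, chronicle II #3), then flood (chronicle I #6, chronicle II #4), then launch (chronicle I #9, chronicle II #5), then launch (chronicle I #10, chronicle II #6), then strike (chronicle I #11, chronicle II #8), then strike (chronicle I #14, chronicle II #9), then reform (chronicle I #15, chronicle II #10), then strike (chronicle I #16, chronicle II #12) — 10 events in the same relative order in both. Since dp[16][13] = 10, nothing longer is possible.

10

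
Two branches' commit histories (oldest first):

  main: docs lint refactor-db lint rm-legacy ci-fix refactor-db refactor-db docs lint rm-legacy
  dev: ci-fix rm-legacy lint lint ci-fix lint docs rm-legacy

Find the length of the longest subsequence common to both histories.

5

Taking lint (main #2, dev #3); then lint (main #4, dev #4); then ci-fix (main #6, dev #5); then docs (main #9, dev #7); then rm-legacy (main #11, dev #8) gives a common subsequence of length 5. Since dp[11][8] = 5, nothing longer is possible.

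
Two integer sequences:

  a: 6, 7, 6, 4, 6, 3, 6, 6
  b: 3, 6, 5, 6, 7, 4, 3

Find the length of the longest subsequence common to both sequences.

4

One common subsequence of length 4: 6 (a #1, b #4) → 7 (a #2, b #5) → 4 (a #4, b #6) → 3 (a #6, b #7). Since dp[8][7] = 4, nothing longer is possible.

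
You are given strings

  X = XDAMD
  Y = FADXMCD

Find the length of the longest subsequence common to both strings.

Let dp[i][j] be the LCS length of the first i characters of X and the first j characters of Y. dp[i][j] = dp[i-1][j-1]+1 when the i-th and j-th characters match, else max(dp[i-1][j], dp[i][j-1]).
    ·  F  A  D  X  M  C  D
 ·  0  0  0  0  0  0  0  0
 X  0  0  0  0  1  1  1  1
 D  0  0  0  1  1  1  1  2
 A  0  0  1  1  1  1  1  2
 M  0  0  1  1  1  2  2  2
 D  0  0  1  2  2  2  2  3
dp[5][7] = 3. One LCS (by backtracking along matches): XMD.

3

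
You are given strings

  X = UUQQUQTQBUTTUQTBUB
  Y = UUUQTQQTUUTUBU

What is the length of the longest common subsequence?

11

Pick U (X #1, Y #2), U (X #2, Y #3), Q (X #3, Y #4), Q (X #4, Y #6), Q (X #6, Y #7), T (X #7, Y #8), U (X #10, Y #10), T (X #12, Y #11), U (X #13, Y #12), B (X #16, Y #13), U (X #17, Y #14); all 11 characters appear in both, in order. The LCS DP gives dp[18][14] = 11, so this is optimal.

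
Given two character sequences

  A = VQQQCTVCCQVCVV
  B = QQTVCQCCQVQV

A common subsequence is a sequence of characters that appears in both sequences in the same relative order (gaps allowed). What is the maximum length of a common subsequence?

Match Q (A #3, B #1), Q (A #4, B #2), T (A #6, B #3), V (A #7, B #4), C (A #8, B #7), C (A #9, B #8), Q (A #10, B #9), V (A #11, B #10), V (A #14, B #12) — 9 characters in the same relative order in both. dp[14][12] = 9 confirms this is the maximum.

9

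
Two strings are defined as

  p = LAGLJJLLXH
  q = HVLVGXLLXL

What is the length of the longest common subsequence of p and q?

5

Taking L at p[1]=q[3] → G at p[3]=q[5] → L at p[4]=q[7] → L at p[7]=q[8] → L at p[8]=q[10] gives a common subsequence of length 5, and the DP table's final entry dp[10][10] is also 5, so no common subsequence is longer.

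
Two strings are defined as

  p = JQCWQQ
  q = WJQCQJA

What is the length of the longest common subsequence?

Let dp[i][j] be the LCS length of the first i characters of p and the first j characters of q. dp[i][j] = dp[i-1][j-1]+1 when the i-th and j-th characters match, else max(dp[i-1][j], dp[i][j-1]).
    ·  W  J  Q  C  Q  J  A
 ·  0  0  0  0  0  0  0  0
 J  0  0  1  1  1  1  1  1
 Q  0  0  1  2  2  2  2  2
 C  0  0  1  2  3  3  3  3
 W  0  1  1  2  3  3  3  3
 Q  0  1  1  2  3  4  4  4
 Q  0  1  1  2  3  4  4  4
dp[6][7] = 4. One LCS (by backtracking along matches): JQCQ.

4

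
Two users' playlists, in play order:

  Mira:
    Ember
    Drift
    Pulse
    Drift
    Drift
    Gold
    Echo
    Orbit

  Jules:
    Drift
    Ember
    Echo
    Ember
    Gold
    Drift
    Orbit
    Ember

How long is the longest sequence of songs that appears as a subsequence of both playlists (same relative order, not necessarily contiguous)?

Taking Ember (Mira #1, Jules #4), then Drift (Mira #5, Jules #6), then Orbit (Mira #8, Jules #7) gives a common subsequence of length 3. Since dp[8][8] = 3, nothing longer is possible.

3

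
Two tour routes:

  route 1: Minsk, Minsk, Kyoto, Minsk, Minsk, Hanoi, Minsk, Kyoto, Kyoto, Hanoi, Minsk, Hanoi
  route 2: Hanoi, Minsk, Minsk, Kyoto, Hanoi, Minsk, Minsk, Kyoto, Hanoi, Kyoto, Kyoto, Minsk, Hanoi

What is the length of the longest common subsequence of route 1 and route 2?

10

Taking Minsk [1,2] → Minsk [2,3] → Kyoto [3,4] → Minsk [4,6] → Minsk [5,7] → Hanoi [6,9] → Kyoto [8,10] → Kyoto [9,11] → Minsk [11,12] → Hanoi [12,13] gives a common subsequence of length 10. dp[12][13] = 10 confirms this is the maximum.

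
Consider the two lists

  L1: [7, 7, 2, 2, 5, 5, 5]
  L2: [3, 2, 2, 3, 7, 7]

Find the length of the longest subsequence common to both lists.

Let dp[i][j] be the LCS length of the first i values of L1 and the first j values of L2. dp[i][j] = dp[i-1][j-1]+1 when the i-th and j-th values match, else max(dp[i-1][j], dp[i][j-1]).
    ·  3  2  2  3  7  7
 ·  0  0  0  0  0  0  0
 7  0  0  0  0  0  1  1
 7  0  0  0  0  0  1  2
 2  0  0  1  1  1  1  2
 2  0  0  1  2  2  2  2
 5  0  0  1  2  2  2  2
 5  0  0  1  2  2  2  2
 5  0  0  1  2  2  2  2
dp[7][6] = 2. One LCS (by backtracking along matches): 7, 7.

2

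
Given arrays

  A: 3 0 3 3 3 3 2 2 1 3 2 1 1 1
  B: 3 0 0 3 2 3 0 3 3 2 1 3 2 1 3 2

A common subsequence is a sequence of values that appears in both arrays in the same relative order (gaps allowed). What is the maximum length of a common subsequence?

11

One common subsequence of length 11: 3 (A #1, B #1), then 0 (A #2, B #3), then 3 (A #3, B #4), then 3 (A #4, B #6), then 3 (A #5, B #8), then 3 (A #6, B #9), then 2 (A #7, B #10), then 2 (A #8, B #13), then 1 (A #9, B #14), then 3 (A #10, B #15), then 2 (A #11, B #16). The LCS DP gives dp[14][16] = 11, so this is optimal.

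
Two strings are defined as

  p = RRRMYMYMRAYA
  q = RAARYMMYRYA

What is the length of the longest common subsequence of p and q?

8

Match R [1,1]; then R [2,4]; then M [4,6]; then M [6,7]; then Y [7,8]; then R [9,9]; then Y [11,10]; then A [12,11] — 8 characters in the same relative order in both, and the DP table's final entry dp[12][11] is also 8, so no common subsequence is longer.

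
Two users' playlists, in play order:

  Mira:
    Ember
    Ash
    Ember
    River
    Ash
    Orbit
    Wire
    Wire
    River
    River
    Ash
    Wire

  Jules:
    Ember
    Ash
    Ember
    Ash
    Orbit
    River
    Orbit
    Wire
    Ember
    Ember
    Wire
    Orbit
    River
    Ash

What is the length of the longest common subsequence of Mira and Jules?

Taking Ember at Mira[1]=Jules[1], Ash at Mira[2]=Jules[2], Ember at Mira[3]=Jules[3], River at Mira[4]=Jules[6], Orbit at Mira[6]=Jules[7], Wire at Mira[7]=Jules[8], Wire at Mira[8]=Jules[11], River at Mira[10]=Jules[13], Ash at Mira[11]=Jules[14] gives a common subsequence of length 9. Since dp[12][14] = 9, nothing longer is possible.

9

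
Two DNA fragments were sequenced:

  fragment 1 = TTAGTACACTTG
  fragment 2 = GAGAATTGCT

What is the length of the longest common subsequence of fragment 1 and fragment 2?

Let dp[i][j] be the LCS length of the first i bases of fragment 1 and the first j bases of fragment 2. dp[i][j] = dp[i-1][j-1]+1 when the i-th and j-th bases match, else max(dp[i-1][j], dp[i][j-1]).
    ·  G  A  G  A  A  T  T  G  C  T
 ·  0  0  0  0  0  0  0  0  0  0  0
 T  0  0  0  0  0  0  1  1  1  1  1
 T  0  0  0  0  0  0  1  2  2  2  2
 A  0  0  1  1  1  1  1  2  2  2  2
 G  0  1  1  2  2  2  2  2  3  3  3
 T  0  1  1  2  2  2  3  3  3  3  4
 A  0  1  2  2  3  3  3  3  3  3  4
 C  0  1  2  2  3  3  3  3  3  4  4
 A  0  1  2  2  3  4  4  4  4  4  4
 C  0  1  2  2  3  4  4  4  4  5  5
 T  0  1  2  2  3  4  5  5  5  5  6
 T  0  1  2  2  3  4  5  6  6  6  6
 G  0  1  2  3  3  4  5  6  7  7  7
dp[12][10] = 7. One LCS (by backtracking along matches): AGAATTG.

7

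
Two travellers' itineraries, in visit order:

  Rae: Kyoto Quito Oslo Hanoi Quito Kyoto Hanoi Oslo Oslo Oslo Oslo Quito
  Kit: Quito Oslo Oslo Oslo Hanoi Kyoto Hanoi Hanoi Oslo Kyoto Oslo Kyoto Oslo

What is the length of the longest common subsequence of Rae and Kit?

8

Match Quito (Rae #2, Kit #1), then Oslo (Rae #3, Kit #4), then Hanoi (Rae #4, Kit #5), then Kyoto (Rae #6, Kit #6), then Hanoi (Rae #7, Kit #8), then Oslo (Rae #8, Kit #9), then Oslo (Rae #9, Kit #11), then Oslo (Rae #11, Kit #13) — 8 stops in the same relative order in both. Since dp[12][13] = 8, nothing longer is possible.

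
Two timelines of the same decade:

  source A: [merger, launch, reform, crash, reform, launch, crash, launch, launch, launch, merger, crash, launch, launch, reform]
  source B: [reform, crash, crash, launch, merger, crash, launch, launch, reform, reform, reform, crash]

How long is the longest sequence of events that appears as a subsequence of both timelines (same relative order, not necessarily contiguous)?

9

Match reform (source A #3, source B #1), then crash (source A #4, source B #2), then crash (source A #7, source B #3), then launch (source A #10, source B #4), then merger (source A #11, source B #5), then crash (source A #12, source B #6), then launch (source A #13, source B #7), then launch (source A #14, source B #8), then reform (source A #15, source B #11) — 9 events in the same relative order in both. dp[15][12] = 9 confirms this is the maximum.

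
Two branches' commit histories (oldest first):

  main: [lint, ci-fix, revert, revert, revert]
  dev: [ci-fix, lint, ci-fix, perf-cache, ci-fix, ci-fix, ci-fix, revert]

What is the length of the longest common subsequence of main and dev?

Match lint [1,2], then ci-fix [2,7], then revert [5,8] — 3 commits in the same relative order in both. The LCS DP gives dp[5][8] = 3, so this is optimal.

3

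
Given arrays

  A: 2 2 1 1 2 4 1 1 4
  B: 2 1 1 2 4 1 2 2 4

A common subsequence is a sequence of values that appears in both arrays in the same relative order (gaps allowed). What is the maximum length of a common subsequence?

7

One common subsequence of length 7: 2 (A #2, B #1), 1 (A #3, B #2), 1 (A #4, B #3), 2 (A #5, B #4), 4 (A #6, B #5), 1 (A #7, B #6), 4 (A #9, B #9). Since dp[9][9] = 7, nothing longer is possible.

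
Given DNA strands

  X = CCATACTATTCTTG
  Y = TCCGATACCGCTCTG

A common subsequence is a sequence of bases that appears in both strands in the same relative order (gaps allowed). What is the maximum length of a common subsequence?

10

Taking C (X #1, Y #2), C (X #2, Y #3), A (X #3, Y #5), T (X #4, Y #6), A (X #5, Y #7), C (X #6, Y #11), T (X #10, Y #12), C (X #11, Y #13), T (X #13, Y #14), G (X #14, Y #15) gives a common subsequence of length 10. dp[14][15] = 10 confirms this is the maximum.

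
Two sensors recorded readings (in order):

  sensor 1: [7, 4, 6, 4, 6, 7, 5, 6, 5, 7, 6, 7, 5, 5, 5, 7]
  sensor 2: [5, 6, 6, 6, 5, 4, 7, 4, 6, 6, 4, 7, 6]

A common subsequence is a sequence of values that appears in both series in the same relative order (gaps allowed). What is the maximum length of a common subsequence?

7

Pick 6 at sensor 1[3]=sensor 2[2], 6 at sensor 1[5]=sensor 2[3], 6 at sensor 1[8]=sensor 2[4], 5 at sensor 1[9]=sensor 2[5], 7 at sensor 1[10]=sensor 2[7], 6 at sensor 1[11]=sensor 2[10], 7 at sensor 1[12]=sensor 2[12]; all 7 values appear in both, in order. dp[16][13] = 7 confirms this is the maximum.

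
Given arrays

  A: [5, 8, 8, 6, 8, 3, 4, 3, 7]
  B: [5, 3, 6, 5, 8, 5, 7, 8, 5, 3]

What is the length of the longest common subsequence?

4

Let dp[i][j] be the LCS length of the first i values of A and the first j values of B. dp[i][j] = dp[i-1][j-1]+1 when the i-th and j-th values match, else max(dp[i-1][j], dp[i][j-1]).
    ·  5  3  6  5  8  5  7  8  5  3
 ·  0  0  0  0  0  0  0  0  0  0  0
 5  0  1  1  1  1  1  1  1  1  1  1
 8  0  1  1  1  1  2  2  2  2  2  2
 8  0  1  1  1  1  2  2  2  3  3  3
 6  0  1  1  2  2  2  2  2  3  3  3
 8  0  1  1  2  2  3  3  3  3  3  3
 3  0  1  2  2  2  3  3  3  3  3  4
 4  0  1  2  2  2  3  3  3  3  3  4
 3  0  1  2  2  2  3  3  3  3  3  4
 7  0  1  2  2  2  3  3  4  4  4  4
dp[9][10] = 4. One LCS (by backtracking along matches): 5, 8, 8, 3.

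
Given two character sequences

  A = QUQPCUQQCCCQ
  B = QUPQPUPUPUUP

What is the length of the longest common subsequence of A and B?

One common subsequence of length 5: Q (A #1, B #1) → U (A #2, B #2) → Q (A #3, B #4) → P (A #4, B #9) → U (A #6, B #11). Since dp[12][12] = 5, nothing longer is possible.

5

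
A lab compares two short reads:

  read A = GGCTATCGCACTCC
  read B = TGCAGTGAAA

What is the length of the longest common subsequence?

Let dp[i][j] be the LCS length of the first i bases of read A and the first j bases of read B. dp[i][j] = dp[i-1][j-1]+1 when the i-th and j-th bases match, else max(dp[i-1][j], dp[i][j-1]).
    ·  T  G  C  A  G  T  G  A  A  A
 ·  0  0  0  0  0  0  0  0  0  0  0
 G  0  0  1  1  1  1  1  1  1  1  1
 G  0  0  1  1  1  2  2  2  2  2  2
 C  0  0  1  2  2  2  2  2  2  2  2
 T  0  1  1  2  2  2  3  3  3  3  3
 A  0  1  1  2  3  3  3  3  4  4  4
 T  0  1  1  2  3  3  4  4  4  4  4
 C  0  1  1  2  3  3  4  4  4  4  4
 G  0  1  2  2  3  4  4  5  5  5  5
 C  0  1  2  3  3  4  4  5  5  5  5
 A  0  1  2  3  4  4  4  5  6  6  6
 C  0  1  2  3  4  4  4  5  6  6  6
 T  0  1  2  3  4  4  5  5  6  6  6
 C  0  1  2  3  4  4  5  5  6  6  6
 C  0  1  2  3  4  4  5  5  6  6  6
dp[14][10] = 6. One LCS (by backtracking along matches): GCATGA.

6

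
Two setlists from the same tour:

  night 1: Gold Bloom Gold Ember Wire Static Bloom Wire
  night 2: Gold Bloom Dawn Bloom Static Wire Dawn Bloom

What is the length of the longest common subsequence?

4

Taking Gold [1,1], then Bloom [2,4], then Wire [5,6], then Bloom [7,8] gives a common subsequence of length 4. dp[8][8] = 4 confirms this is the maximum.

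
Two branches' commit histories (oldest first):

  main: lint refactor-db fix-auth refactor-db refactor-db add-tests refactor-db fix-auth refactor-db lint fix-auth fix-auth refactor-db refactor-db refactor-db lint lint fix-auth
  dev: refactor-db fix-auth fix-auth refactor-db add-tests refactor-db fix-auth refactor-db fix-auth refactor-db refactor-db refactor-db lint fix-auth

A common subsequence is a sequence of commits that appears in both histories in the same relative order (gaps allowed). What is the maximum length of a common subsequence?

Pick refactor-db at main[2]=dev[1]; then fix-auth at main[3]=dev[3]; then refactor-db at main[5]=dev[4]; then add-tests at main[6]=dev[5]; then refactor-db at main[7]=dev[6]; then fix-auth at main[8]=dev[7]; then refactor-db at main[9]=dev[8]; then fix-auth at main[12]=dev[9]; then refactor-db at main[13]=dev[10]; then refactor-db at main[14]=dev[11]; then refactor-db at main[15]=dev[12]; then lint at main[17]=dev[13]; then fix-auth at main[18]=dev[14]; all 13 commits appear in both, in order, and the DP table's final entry dp[18][14] is also 13, so no common subsequence is longer.

13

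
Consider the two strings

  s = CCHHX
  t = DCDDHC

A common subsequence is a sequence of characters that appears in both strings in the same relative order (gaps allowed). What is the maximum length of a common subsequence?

Match C (s #1, t #2); then C (s #2, t #6) — 2 characters in the same relative order in both, and the DP table's final entry dp[5][6] is also 2, so no common subsequence is longer.

2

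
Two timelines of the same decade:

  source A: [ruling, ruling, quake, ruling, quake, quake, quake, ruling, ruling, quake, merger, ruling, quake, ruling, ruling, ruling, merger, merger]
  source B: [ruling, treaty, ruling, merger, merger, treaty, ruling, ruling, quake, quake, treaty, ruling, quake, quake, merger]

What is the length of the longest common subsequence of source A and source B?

Pick ruling [1,3]; then ruling [2,7]; then ruling [4,8]; then quake [5,9]; then quake [6,10]; then ruling [9,12]; then quake [10,13]; then quake [13,14]; then merger [18,15]; all 9 events appear in both, in order. Since dp[18][15] = 9, nothing longer is possible.

9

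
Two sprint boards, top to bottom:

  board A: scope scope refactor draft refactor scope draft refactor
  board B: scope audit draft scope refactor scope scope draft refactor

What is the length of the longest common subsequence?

Pick scope at board A[1]=board B[1] → scope at board A[2]=board B[4] → refactor at board A[3]=board B[5] → scope at board A[6]=board B[7] → draft at board A[7]=board B[8] → refactor at board A[8]=board B[9]; all 6 tasks appear in both, in order. Since dp[8][9] = 6, nothing longer is possible.

6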